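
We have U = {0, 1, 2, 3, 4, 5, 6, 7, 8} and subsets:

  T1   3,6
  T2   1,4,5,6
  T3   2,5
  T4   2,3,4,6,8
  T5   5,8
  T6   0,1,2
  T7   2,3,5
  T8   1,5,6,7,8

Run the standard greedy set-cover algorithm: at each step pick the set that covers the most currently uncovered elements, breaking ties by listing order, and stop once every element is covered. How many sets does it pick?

Pick 1: T4 covers 5 new elements (2, 3, 4, 6, 8).
Pick 2: T8 covers 3 new elements (1, 5, 7).
Pick 3: T6 covers 1 new elements (0).
Greedy uses 3 sets.

3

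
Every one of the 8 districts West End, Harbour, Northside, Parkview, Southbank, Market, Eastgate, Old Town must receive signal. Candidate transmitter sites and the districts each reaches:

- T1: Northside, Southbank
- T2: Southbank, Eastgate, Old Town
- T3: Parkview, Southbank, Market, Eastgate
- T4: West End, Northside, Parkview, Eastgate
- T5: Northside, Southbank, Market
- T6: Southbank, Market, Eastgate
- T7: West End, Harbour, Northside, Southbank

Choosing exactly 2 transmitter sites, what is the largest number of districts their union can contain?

7

Choosing T3, T7 covers {West End, Harbour, Northside, Parkview, Southbank, Market, Eastgate} — 7 districts.
No choice of 2 transmitter sites does better; here Old Town is left uncovered.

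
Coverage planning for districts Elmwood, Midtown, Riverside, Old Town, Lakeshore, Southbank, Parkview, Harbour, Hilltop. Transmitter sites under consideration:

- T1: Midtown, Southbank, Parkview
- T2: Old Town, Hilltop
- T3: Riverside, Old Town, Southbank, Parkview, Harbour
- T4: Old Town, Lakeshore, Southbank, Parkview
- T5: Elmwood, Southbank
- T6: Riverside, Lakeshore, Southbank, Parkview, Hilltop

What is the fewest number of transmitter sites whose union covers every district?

4

T1, T3, T5, T6 together cover {Elmwood, Midtown, Riverside, Old Town, Lakeshore, Southbank, Parkview, Harbour, Hilltop} — every district.
No 3 of the 6 transmitter sites cover everything (all 20 triples fall short), so 4 is minimum.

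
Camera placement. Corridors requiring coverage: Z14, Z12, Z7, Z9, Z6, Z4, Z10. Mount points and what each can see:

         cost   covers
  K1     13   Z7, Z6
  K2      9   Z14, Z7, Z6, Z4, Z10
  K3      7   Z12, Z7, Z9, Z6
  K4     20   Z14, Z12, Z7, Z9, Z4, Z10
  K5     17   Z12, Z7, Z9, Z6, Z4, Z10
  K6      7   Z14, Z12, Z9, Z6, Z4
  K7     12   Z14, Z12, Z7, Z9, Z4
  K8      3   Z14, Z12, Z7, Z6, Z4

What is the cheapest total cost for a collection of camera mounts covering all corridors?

K2, K3 cover every corridor at cost 9 + 7 = 16.
Any cover uses at least 2 camera mounts; among all covering selections none totals below 16.
Greedy by coverage-per-cost would pick K8, K3, K2 for 19 — worse than the optimum 16.

16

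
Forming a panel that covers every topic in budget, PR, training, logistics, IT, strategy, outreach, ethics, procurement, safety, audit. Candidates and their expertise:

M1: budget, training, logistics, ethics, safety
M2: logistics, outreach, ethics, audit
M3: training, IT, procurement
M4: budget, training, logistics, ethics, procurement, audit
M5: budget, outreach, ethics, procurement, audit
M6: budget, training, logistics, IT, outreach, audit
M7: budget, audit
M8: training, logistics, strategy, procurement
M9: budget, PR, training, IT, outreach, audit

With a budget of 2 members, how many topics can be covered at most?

9

Choosing M1, M9 covers {budget, PR, training, logistics, IT, outreach, ethics, safety, audit} — 9 topics.
No choice of 2 members does better; here strategy, procurement are left uncovered.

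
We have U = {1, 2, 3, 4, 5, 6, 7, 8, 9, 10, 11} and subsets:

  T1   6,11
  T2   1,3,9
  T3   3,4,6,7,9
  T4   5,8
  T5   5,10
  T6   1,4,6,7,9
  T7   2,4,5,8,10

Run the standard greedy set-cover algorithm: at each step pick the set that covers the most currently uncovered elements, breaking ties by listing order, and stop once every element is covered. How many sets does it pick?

4

Pick 1: T3 covers 5 new elements (3, 4, 6, 7, 9).
Pick 2: T7 covers 4 new elements (2, 5, 8, 10).
Pick 3: T1 covers 1 new elements (11).
Pick 4: T2 covers 1 new elements (1).
Greedy uses 4 sets.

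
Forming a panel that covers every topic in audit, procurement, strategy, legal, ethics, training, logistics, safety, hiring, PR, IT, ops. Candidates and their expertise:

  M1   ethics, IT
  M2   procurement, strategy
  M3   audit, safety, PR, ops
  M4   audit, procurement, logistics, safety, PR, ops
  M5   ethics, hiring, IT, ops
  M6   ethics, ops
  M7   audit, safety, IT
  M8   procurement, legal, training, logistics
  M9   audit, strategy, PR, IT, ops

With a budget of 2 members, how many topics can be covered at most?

9

Choosing M4, M5 covers {audit, procurement, ethics, logistics, safety, hiring, PR, IT, ops} — 9 topics.
No choice of 2 members does better; here strategy, legal, training are left uncovered.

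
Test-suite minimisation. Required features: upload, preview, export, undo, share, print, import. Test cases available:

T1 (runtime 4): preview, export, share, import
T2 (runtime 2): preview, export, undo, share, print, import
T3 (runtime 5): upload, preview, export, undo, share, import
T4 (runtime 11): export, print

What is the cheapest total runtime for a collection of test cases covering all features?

7

T2, T3 cover every feature at runtime 2 + 5 = 7.
Any cover uses at least 2 test cases; among all covering selections none totals below 7.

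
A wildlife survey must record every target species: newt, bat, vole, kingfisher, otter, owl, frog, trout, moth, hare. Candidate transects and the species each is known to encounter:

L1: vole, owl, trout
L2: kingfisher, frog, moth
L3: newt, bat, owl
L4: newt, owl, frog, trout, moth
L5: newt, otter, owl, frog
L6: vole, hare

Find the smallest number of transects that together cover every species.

5

L1, L2, L3, L5, L6 together cover {newt, bat, vole, kingfisher, otter, owl, frog, trout, moth, hare} — every species.
No 4 of the 6 transects cover everything (all 15 size-4 selections fall short), so 5 is minimum.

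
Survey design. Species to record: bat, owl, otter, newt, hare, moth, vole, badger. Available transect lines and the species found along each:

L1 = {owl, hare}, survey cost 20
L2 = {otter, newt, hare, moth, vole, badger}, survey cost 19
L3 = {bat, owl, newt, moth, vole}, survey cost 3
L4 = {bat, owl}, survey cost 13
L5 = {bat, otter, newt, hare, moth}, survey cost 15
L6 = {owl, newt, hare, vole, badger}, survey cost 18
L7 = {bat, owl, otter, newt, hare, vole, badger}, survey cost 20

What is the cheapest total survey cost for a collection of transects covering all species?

L2, L3 cover every species at survey cost 19 + 3 = 22.
Any cover uses at least 2 transects; among all covering selections none totals below 22.

22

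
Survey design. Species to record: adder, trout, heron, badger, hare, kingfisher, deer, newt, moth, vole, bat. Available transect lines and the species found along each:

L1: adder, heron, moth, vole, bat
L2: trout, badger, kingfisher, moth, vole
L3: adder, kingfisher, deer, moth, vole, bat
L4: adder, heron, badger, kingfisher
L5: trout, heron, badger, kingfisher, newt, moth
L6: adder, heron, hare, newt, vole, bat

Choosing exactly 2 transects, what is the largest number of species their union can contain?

10

Choosing L2, L6 covers {adder, trout, heron, badger, hare, kingfisher, newt, moth, vole, bat} — 10 species.
No choice of 2 transects does better; here deer is left uncovered.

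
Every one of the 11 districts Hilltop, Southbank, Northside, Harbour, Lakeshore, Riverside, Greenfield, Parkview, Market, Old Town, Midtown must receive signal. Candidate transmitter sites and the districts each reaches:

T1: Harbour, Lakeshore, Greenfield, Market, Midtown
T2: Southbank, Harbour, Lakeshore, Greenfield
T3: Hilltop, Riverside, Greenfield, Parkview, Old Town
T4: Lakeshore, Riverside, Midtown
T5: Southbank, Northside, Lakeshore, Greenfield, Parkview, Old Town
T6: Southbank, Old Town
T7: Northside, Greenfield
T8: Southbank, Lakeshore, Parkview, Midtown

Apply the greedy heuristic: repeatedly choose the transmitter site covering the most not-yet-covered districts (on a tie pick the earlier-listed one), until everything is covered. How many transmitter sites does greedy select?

3

Pick 1: T5 covers 6 new districts (Southbank, Northside, Lakeshore, Greenfield, Parkview, Old Town).
Pick 2: T1 covers 3 new districts (Harbour, Market, Midtown).
Pick 3: T3 covers 2 new districts (Hilltop, Riverside).
Greedy uses 3 transmitter sites.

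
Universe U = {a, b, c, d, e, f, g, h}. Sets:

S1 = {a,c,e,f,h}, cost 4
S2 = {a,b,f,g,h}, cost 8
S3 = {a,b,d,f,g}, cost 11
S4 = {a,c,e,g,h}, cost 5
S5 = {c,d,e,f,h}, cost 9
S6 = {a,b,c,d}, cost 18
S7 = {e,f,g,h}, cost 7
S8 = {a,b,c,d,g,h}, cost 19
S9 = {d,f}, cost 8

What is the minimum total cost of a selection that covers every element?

15

S1, S3 cover every element at cost 4 + 11 = 15.
Any cover uses at least 2 sets; among all covering selections none totals below 15.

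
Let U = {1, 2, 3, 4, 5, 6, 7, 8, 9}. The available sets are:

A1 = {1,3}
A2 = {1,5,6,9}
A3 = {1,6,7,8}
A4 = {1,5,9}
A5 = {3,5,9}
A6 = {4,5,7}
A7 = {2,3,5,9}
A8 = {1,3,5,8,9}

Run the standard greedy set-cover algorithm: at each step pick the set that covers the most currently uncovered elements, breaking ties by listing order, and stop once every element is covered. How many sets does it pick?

4

Pick 1: A8 covers 5 new elements (1, 3, 5, 8, 9).
Pick 2: A3 covers 2 new elements (6, 7).
Pick 3: A6 covers 1 new elements (4).
Pick 4: A7 covers 1 new elements (2).
Greedy uses 4 sets. (The true minimum is 3.)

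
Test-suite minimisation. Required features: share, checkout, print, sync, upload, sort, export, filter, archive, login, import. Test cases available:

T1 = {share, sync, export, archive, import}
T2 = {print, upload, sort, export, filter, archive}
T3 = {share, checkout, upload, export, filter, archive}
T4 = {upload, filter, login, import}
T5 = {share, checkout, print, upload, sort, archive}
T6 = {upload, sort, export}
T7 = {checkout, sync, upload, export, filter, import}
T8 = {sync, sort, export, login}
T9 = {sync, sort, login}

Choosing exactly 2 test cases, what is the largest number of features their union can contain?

10

Choosing T5, T7 covers {share, checkout, print, sync, upload, sort, export, filter, archive, import} — 10 features.
No choice of 2 test cases does better; here login is left uncovered.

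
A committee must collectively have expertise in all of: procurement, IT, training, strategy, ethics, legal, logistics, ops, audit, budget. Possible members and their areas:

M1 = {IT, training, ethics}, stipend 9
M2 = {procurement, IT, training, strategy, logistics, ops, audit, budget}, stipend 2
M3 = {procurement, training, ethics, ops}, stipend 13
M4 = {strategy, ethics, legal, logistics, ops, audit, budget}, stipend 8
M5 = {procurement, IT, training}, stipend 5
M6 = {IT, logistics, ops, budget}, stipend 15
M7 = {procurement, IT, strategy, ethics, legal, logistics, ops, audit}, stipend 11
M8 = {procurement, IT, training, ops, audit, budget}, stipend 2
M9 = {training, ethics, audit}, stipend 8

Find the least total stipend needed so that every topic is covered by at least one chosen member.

M2, M4 cover every topic at stipend 2 + 8 = 10.
Any cover uses at least 2 members; among all covering selections none totals below 10.

10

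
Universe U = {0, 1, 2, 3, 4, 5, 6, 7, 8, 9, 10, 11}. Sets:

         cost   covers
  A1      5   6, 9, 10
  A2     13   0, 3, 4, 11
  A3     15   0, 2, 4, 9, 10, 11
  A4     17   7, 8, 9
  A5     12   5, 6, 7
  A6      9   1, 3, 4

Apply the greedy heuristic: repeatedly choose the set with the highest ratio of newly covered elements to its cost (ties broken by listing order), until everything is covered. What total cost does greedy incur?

Pick 1: A1 adds 3 new (6, 9, 10) at cost 5 (ratio 3/5).
Pick 2: A6 adds 3 new (1, 3, 4) at cost 9 (ratio 3/9).
Pick 3: A3 adds 3 new (0, 2, 11) at cost 15 (ratio 3/15).
Pick 4: A5 adds 2 new (5, 7) at cost 12 (ratio 2/12).
Pick 5: A4 adds 1 new (8) at cost 17 (ratio 1/17).
Greedy total cost: 5 + 9 + 15 + 12 + 17 = 58. (The true optimum is 53, so greedy overshoots here.)

58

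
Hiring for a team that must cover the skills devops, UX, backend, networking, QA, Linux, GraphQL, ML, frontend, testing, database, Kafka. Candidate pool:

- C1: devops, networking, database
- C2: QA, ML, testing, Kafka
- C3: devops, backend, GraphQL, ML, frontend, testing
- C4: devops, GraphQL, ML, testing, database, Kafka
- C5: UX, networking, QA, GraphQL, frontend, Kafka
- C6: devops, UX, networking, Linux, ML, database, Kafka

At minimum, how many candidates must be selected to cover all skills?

3

C2, C3, C6 together cover {devops, UX, backend, networking, QA, Linux, GraphQL, ML, frontend, testing, database, Kafka} — every skill.
No 2 of the 6 candidates cover everything (all 15 pairs fall short), so 3 is minimum.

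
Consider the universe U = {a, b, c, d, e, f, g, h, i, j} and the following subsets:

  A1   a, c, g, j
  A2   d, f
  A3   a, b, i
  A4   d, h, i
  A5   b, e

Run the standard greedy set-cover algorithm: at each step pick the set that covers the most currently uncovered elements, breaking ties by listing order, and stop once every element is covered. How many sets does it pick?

Pick 1: A1 covers 4 new elements (a, c, g, j).
Pick 2: A4 covers 3 new elements (d, h, i).
Pick 3: A5 covers 2 new elements (b, e).
Pick 4: A2 covers 1 new elements (f).
Greedy uses 4 sets.

4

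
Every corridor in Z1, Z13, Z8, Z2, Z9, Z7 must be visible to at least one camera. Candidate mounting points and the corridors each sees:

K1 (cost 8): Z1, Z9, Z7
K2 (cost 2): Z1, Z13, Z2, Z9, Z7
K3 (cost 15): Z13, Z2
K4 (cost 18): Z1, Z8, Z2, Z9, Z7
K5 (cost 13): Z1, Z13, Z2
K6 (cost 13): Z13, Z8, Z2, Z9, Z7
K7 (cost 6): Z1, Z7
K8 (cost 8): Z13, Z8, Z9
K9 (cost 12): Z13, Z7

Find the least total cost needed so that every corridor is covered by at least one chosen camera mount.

10

K2, K8 cover every corridor at cost 2 + 8 = 10.
Any cover uses at least 2 camera mounts; among all covering selections none totals below 10.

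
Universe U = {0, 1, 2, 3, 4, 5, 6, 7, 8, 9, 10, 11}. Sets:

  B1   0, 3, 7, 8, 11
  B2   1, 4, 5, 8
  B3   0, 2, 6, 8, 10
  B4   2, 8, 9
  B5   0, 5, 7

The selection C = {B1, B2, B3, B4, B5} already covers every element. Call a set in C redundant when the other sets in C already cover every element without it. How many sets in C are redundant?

Drop B1: 3, 11 uncovered — not redundant.
Drop B2: 1, 4 uncovered — not redundant.
Drop B3: 6, 10 uncovered — not redundant.
Drop B4: 9 uncovered — not redundant.
Drop B5: the rest still cover every element — redundant.
1 redundant: B5.

1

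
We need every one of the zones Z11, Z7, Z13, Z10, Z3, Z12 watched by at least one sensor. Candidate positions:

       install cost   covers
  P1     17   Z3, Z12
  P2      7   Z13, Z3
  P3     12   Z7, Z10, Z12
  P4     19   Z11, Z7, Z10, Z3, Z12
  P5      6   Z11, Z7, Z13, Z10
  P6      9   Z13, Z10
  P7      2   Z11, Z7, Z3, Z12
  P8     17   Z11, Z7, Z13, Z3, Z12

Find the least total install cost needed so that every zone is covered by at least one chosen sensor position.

8

P5, P7 cover every zone at install cost 6 + 2 = 8.
Any cover uses at least 2 sensor positions; among all covering selections none totals below 8.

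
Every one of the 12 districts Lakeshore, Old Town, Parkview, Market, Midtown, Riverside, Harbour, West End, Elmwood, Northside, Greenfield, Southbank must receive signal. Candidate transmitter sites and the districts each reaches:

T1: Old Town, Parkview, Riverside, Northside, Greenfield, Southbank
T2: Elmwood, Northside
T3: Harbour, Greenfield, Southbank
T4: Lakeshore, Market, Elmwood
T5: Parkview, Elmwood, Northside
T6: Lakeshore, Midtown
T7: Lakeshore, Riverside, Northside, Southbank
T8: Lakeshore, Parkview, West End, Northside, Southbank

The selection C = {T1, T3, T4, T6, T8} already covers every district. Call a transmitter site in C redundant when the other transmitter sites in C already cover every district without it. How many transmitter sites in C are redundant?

0

Drop T1: Old Town, Riverside uncovered — not redundant.
Drop T3: Harbour uncovered — not redundant.
Drop T4: Market, Elmwood uncovered — not redundant.
Drop T6: Midtown uncovered — not redundant.
Drop T8: West End uncovered — not redundant.
None of the transmitter sites in C is redundant.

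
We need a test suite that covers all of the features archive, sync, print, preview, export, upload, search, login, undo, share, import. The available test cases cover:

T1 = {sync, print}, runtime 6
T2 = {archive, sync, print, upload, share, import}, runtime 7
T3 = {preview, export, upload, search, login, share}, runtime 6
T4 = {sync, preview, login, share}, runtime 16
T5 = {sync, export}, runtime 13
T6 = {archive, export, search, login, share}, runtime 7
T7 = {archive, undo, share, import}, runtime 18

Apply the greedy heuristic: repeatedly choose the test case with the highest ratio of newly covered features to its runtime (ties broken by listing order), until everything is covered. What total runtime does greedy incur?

Pick 1: T3 adds 6 new (preview, export, upload, search, login, share) at runtime 6 (ratio 6/6).
Pick 2: T2 adds 4 new (archive, sync, print, import) at runtime 7 (ratio 4/7).
Pick 3: T7 adds 1 new (undo) at runtime 18 (ratio 1/18).
Greedy total runtime: 6 + 7 + 18 = 31. (The true optimum is 30, so greedy overshoots here.)

31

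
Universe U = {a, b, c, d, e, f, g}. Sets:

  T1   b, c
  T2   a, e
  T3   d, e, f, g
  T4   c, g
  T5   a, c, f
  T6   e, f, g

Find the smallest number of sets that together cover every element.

3

T1, T2, T3 together cover {a, b, c, d, e, f, g} — every element.
No 2 of the 6 sets cover everything (all 15 pairs fall short), so 3 is minimum.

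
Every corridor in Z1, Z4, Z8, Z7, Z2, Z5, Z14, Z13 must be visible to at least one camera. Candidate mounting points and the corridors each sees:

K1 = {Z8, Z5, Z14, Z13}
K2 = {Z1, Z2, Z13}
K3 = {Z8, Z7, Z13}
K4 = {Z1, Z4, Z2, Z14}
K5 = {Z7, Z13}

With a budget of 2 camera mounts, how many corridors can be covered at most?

Choosing K1, K4 covers {Z1, Z4, Z8, Z2, Z5, Z14, Z13} — 7 corridors.
No choice of 2 camera mounts does better; here Z7 is left uncovered.

7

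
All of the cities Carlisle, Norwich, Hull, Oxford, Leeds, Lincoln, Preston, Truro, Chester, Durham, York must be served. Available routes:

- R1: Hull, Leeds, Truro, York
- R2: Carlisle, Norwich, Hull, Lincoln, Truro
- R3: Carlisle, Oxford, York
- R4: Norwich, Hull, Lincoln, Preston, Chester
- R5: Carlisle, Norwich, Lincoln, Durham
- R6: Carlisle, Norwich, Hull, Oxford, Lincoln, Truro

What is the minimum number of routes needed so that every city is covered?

R1, R3, R4, R5 together cover {Carlisle, Norwich, Hull, Oxford, Leeds, Lincoln, Preston, Truro, Chester, Durham, York} — every city.
No 3 of the 6 routes cover everything (all 20 triples fall short), so 4 is minimum.

4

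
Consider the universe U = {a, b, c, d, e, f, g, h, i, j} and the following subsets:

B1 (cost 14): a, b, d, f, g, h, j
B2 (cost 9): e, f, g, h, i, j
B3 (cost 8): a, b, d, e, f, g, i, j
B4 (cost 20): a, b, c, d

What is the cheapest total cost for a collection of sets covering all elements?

29

B2, B4 cover every element at cost 9 + 20 = 29.
Any cover uses at least 2 sets; among all covering selections none totals below 29.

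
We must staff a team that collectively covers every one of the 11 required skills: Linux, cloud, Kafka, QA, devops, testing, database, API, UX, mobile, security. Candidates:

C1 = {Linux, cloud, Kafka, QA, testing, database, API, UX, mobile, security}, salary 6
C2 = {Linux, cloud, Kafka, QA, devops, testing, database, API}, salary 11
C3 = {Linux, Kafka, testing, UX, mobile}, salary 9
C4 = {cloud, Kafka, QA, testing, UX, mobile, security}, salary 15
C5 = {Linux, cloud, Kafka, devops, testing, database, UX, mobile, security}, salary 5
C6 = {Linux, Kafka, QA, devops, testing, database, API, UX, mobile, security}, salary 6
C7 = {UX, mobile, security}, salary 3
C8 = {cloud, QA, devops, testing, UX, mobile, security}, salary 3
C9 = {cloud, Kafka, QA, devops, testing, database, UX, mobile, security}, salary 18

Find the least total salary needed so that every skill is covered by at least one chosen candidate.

C1, C8 cover every skill at salary 6 + 3 = 9.
Any cover uses at least 2 candidates; among all covering selections none totals below 9.

9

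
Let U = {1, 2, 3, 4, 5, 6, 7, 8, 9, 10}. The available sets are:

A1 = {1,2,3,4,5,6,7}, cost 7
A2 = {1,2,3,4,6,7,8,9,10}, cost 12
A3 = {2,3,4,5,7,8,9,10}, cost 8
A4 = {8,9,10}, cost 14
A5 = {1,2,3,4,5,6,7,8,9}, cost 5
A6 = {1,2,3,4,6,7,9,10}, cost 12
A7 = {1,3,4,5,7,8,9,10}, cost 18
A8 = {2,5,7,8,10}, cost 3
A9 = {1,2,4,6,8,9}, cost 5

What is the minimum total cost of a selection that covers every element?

A5, A8 cover every element at cost 5 + 3 = 8.
Any cover uses at least 2 sets; among all covering selections none totals below 8.

8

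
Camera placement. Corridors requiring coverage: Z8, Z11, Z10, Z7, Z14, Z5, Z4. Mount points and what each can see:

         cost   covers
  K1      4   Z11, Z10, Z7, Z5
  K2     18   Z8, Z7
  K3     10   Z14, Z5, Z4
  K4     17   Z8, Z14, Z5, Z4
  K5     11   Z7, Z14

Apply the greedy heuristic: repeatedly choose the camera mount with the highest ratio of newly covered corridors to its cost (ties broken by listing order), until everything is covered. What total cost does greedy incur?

31

Pick 1: K1 adds 4 new (Z11, Z10, Z7, Z5) at cost 4 (ratio 4/4).
Pick 2: K3 adds 2 new (Z14, Z4) at cost 10 (ratio 2/10).
Pick 3: K4 adds 1 new (Z8) at cost 17 (ratio 1/17).
Greedy total cost: 4 + 10 + 17 = 31. (The true optimum is 21, so greedy overshoots here.)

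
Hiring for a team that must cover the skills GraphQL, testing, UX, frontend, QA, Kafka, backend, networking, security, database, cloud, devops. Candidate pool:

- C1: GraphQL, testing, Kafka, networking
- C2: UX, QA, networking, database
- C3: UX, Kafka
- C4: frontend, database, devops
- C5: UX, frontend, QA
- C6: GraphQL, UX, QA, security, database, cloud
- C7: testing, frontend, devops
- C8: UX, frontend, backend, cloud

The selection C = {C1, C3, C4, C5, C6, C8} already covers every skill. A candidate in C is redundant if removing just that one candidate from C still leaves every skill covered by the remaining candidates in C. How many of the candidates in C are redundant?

Drop C1: testing, networking uncovered — not redundant.
Drop C3: the rest still cover every skill — redundant.
Drop C4: devops uncovered — not redundant.
Drop C5: the rest still cover every skill — redundant.
Drop C6: security uncovered — not redundant.
Drop C8: backend uncovered — not redundant.
2 redundant: C3, C5.

2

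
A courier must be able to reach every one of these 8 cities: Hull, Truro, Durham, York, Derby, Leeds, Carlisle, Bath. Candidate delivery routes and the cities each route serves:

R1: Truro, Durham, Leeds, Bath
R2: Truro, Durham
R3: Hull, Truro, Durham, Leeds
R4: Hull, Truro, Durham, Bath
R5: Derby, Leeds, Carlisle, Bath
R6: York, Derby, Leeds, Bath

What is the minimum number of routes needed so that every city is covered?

R3, R5, R6 together cover {Hull, Truro, Durham, York, Derby, Leeds, Carlisle, Bath} — every city.
No 2 of the 6 routes cover everything (all 15 pairs fall short), so 3 is minimum.

3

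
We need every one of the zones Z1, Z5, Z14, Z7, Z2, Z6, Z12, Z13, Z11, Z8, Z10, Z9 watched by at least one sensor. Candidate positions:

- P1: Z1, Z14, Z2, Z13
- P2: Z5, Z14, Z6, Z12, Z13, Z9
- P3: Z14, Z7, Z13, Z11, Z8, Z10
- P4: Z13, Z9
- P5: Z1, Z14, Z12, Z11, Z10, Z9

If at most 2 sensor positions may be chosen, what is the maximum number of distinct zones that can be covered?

Choosing P2, P3 covers {Z5, Z14, Z7, Z6, Z12, Z13, Z11, Z8, Z10, Z9} — 10 zones.
No choice of 2 sensor positions does better; here Z1, Z2 are left uncovered.

10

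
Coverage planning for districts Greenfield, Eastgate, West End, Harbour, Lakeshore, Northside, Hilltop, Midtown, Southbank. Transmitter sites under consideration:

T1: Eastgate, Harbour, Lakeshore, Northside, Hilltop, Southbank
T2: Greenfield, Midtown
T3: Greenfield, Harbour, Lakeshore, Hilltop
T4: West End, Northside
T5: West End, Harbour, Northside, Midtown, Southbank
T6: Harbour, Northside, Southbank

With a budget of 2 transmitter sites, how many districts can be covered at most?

Choosing T1, T2 covers {Greenfield, Eastgate, Harbour, Lakeshore, Northside, Hilltop, Midtown, Southbank} — 8 districts.
No choice of 2 transmitter sites does better; here West End is left uncovered.

8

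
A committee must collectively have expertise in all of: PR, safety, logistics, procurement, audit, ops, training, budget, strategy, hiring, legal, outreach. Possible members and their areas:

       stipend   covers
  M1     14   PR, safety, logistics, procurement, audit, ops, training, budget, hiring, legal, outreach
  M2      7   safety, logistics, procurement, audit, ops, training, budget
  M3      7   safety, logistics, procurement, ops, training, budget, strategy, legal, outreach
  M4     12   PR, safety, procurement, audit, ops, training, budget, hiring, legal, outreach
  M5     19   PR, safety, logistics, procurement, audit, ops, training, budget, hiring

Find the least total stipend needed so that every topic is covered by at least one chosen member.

M3, M4 cover every topic at stipend 7 + 12 = 19.
Any cover uses at least 2 members; among all covering selections none totals below 19.

19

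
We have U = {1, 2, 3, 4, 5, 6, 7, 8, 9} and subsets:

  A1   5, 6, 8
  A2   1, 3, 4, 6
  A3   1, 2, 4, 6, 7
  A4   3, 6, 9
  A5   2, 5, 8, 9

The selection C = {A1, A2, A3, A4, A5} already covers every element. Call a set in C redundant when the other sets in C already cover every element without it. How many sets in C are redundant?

4

Drop A1: the rest still cover every element — redundant.
Drop A2: the rest still cover every element — redundant.
Drop A3: 7 uncovered — not redundant.
Drop A4: the rest still cover every element — redundant.
Drop A5: the rest still cover every element — redundant.
4 redundant: A1, A2, A4, A5.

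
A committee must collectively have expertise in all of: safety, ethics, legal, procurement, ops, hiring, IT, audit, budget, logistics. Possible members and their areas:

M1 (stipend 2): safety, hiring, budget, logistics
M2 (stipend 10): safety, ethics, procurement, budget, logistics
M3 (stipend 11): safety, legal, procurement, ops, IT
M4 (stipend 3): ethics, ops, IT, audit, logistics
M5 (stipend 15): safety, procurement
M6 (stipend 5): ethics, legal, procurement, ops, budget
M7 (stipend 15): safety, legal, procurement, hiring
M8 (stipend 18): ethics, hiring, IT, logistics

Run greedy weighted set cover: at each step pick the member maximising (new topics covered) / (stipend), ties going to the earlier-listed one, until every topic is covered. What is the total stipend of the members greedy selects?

Pick 1: M1 adds 4 new (safety, hiring, budget, logistics) at stipend 2 (ratio 4/2).
Pick 2: M4 adds 4 new (ethics, ops, IT, audit) at stipend 3 (ratio 4/3).
Pick 3: M6 adds 2 new (legal, procurement) at stipend 5 (ratio 2/5).
Greedy total stipend: 2 + 3 + 5 = 10.

10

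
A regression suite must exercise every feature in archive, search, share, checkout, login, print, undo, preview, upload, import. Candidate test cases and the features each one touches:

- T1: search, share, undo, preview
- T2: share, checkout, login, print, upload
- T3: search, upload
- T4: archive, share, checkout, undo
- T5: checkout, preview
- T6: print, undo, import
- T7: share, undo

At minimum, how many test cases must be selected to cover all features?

4

T1, T2, T4, T6 together cover {archive, search, share, checkout, login, print, undo, preview, upload, import} — every feature.
No 3 of the 7 test cases cover everything (all 35 triples fall short), so 4 is minimum.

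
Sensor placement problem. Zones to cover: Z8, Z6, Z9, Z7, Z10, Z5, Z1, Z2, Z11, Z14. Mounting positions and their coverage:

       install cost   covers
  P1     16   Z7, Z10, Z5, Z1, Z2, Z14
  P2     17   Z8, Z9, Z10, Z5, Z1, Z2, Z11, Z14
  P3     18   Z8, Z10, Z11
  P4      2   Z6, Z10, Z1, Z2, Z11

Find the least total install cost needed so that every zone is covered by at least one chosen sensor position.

35

P1, P2, P4 cover every zone at install cost 16 + 17 + 2 = 35.
Any cover uses at least 3 sensor positions; among all covering selections none totals below 35.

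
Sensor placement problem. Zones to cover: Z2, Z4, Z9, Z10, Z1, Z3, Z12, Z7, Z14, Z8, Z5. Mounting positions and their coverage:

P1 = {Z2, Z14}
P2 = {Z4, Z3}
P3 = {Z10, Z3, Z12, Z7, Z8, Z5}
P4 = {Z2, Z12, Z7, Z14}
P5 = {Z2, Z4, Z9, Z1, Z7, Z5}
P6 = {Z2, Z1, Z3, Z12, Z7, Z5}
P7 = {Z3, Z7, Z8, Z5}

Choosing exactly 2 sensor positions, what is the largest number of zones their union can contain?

10

Choosing P3, P5 covers {Z2, Z4, Z9, Z10, Z1, Z3, Z12, Z7, Z8, Z5} — 10 zones.
No choice of 2 sensor positions does better; here Z14 is left uncovered.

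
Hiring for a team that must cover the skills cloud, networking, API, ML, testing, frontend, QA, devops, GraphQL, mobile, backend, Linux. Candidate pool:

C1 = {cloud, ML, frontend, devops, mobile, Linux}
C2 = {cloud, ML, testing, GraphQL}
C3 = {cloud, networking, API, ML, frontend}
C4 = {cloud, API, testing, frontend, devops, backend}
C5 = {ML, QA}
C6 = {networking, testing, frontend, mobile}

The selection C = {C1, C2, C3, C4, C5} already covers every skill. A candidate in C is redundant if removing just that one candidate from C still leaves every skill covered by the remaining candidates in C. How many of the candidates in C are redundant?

Drop C1: mobile, Linux uncovered — not redundant.
Drop C2: GraphQL uncovered — not redundant.
Drop C3: networking uncovered — not redundant.
Drop C4: backend uncovered — not redundant.
Drop C5: QA uncovered — not redundant.
None of the candidates in C is redundant.

0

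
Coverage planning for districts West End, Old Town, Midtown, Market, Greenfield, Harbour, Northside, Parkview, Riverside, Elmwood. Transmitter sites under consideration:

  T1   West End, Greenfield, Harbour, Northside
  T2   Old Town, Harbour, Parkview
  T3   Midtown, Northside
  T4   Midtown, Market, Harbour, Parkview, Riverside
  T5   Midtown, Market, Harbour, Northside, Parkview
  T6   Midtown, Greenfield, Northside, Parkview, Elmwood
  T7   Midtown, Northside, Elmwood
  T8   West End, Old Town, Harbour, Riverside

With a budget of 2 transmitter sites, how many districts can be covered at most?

9

Choosing T6, T8 covers {West End, Old Town, Midtown, Greenfield, Harbour, Northside, Parkview, Riverside, Elmwood} — 9 districts.
No choice of 2 transmitter sites does better; here Market is left uncovered.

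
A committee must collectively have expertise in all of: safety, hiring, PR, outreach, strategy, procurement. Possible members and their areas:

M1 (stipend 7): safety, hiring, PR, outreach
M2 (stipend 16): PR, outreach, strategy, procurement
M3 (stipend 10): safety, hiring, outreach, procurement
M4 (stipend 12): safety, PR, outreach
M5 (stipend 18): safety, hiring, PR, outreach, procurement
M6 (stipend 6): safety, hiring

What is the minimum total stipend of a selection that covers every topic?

M2, M6 cover every topic at stipend 16 + 6 = 22.
Any cover uses at least 2 members; among all covering selections none totals below 22.
Greedy by coverage-per-stipend would pick M1, M2 for 23 — worse than the optimum 22.

22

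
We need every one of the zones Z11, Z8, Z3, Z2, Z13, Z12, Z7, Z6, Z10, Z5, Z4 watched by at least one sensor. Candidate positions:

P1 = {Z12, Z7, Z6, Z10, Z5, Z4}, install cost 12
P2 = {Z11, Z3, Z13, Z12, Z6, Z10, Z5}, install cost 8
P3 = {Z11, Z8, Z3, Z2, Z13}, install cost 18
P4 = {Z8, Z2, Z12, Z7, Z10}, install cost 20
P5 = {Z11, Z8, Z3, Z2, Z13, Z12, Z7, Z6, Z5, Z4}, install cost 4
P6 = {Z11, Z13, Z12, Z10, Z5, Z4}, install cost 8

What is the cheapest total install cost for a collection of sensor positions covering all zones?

P2, P5 cover every zone at install cost 8 + 4 = 12.
Any cover uses at least 2 sensor positions; among all covering selections none totals below 12.

12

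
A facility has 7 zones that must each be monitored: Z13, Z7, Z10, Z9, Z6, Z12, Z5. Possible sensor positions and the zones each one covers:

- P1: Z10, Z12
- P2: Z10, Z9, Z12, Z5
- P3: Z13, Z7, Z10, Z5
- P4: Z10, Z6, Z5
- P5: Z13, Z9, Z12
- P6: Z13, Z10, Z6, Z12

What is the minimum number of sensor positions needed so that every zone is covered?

P2, P3, P4 together cover {Z13, Z7, Z10, Z9, Z6, Z12, Z5} — every zone.
No 2 of the 6 sensor positions cover everything (all 15 pairs fall short), so 3 is minimum.

3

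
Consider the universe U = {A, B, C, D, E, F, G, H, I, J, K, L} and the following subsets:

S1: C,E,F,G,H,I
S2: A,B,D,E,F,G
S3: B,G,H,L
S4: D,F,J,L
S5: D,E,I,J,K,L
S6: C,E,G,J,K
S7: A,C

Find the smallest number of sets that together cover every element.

3

S1, S2, S5 together cover {A, B, C, D, E, F, G, H, I, J, K, L} — every element.
No 2 of the 7 sets cover everything (all 21 pairs fall short), so 3 is minimum.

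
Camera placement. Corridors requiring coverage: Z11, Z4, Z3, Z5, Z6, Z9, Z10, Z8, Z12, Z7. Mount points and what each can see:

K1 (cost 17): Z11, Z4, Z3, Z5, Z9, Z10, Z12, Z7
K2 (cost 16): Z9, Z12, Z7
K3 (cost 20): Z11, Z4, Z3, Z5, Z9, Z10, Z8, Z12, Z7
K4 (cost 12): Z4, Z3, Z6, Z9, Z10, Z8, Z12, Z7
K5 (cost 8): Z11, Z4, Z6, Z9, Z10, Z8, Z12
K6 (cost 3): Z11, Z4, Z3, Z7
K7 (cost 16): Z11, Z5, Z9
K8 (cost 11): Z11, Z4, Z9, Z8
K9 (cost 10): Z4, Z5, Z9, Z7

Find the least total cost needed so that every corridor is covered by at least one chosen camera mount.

21

K5, K6, K9 cover every corridor at cost 8 + 3 + 10 = 21.
Any cover uses at least 2 camera mounts; among all covering selections none totals below 21.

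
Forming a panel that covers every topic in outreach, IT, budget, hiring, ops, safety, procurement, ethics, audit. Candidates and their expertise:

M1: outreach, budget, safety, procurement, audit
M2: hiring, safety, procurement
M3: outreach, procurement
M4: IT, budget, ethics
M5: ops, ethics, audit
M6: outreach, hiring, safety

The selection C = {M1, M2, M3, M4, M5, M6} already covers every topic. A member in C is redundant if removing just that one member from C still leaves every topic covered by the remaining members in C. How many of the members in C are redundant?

Drop M1: the rest still cover every topic — redundant.
Drop M2: the rest still cover every topic — redundant.
Drop M3: the rest still cover every topic — redundant.
Drop M4: IT uncovered — not redundant.
Drop M5: ops uncovered — not redundant.
Drop M6: the rest still cover every topic — redundant.
4 redundant: M1, M2, M3, M6.

4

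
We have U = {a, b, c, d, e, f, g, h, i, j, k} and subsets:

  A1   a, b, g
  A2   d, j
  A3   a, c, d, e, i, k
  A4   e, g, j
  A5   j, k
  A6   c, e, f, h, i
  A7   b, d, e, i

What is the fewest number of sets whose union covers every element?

4

A1, A2, A3, A6 together cover {a, b, c, d, e, f, g, h, i, j, k} — every element.
No 3 of the 7 sets cover everything (all 35 triples fall short), so 4 is minimum.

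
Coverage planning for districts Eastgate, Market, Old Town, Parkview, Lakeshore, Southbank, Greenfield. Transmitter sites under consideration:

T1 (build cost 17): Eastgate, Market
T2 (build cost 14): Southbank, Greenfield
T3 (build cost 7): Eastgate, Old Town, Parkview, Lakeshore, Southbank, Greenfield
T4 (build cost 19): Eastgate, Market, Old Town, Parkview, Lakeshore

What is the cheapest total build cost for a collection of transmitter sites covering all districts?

24

T1, T3 cover every district at build cost 17 + 7 = 24.
Any cover uses at least 2 transmitter sites; among all covering selections none totals below 24.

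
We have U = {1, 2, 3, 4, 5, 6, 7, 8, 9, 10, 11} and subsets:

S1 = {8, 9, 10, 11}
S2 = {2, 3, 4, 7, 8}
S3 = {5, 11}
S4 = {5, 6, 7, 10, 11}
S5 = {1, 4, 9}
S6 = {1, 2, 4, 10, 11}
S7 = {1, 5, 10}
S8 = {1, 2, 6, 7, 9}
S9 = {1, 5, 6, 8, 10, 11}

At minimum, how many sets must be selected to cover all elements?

S1, S2, S9 together cover {1, 2, 3, 4, 5, 6, 7, 8, 9, 10, 11} — every element.
No 2 of the 9 sets cover everything (all 36 pairs fall short), so 3 is minimum.

3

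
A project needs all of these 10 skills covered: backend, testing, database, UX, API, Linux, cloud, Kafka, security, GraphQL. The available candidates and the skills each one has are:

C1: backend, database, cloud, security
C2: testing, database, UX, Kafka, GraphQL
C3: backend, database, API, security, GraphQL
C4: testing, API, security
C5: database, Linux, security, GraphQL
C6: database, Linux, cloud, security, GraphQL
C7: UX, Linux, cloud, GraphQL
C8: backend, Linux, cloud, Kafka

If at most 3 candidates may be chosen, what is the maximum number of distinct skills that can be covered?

10

Choosing C2, C3, C6 covers {backend, testing, database, UX, API, Linux, cloud, Kafka, security, GraphQL} — 10 skills.
That is all 10 skills.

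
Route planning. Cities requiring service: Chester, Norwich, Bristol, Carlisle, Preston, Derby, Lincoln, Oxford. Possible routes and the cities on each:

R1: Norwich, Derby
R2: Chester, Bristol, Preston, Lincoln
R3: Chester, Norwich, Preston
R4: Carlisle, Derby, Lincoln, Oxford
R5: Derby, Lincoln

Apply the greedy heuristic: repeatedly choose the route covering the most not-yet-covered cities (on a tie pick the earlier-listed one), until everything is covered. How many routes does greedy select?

3

Pick 1: R2 covers 4 new cities (Chester, Bristol, Preston, Lincoln).
Pick 2: R4 covers 3 new cities (Carlisle, Derby, Oxford).
Pick 3: R1 covers 1 new cities (Norwich).
Greedy uses 3 routes.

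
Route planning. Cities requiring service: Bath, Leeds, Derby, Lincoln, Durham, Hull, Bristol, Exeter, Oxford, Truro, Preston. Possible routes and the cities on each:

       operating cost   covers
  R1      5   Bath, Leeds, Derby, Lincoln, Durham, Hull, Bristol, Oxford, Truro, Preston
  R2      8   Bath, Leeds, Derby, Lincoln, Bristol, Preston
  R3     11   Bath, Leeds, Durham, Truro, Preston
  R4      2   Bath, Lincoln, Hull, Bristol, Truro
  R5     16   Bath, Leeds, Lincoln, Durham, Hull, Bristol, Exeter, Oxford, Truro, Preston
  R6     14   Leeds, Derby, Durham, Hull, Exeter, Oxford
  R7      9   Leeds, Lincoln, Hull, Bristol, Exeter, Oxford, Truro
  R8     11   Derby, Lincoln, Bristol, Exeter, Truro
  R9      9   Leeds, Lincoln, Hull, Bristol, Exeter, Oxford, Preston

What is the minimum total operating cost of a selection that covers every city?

14

R1, R7 cover every city at operating cost 5 + 9 = 14.
Any cover uses at least 2 routes; among all covering selections none totals below 14.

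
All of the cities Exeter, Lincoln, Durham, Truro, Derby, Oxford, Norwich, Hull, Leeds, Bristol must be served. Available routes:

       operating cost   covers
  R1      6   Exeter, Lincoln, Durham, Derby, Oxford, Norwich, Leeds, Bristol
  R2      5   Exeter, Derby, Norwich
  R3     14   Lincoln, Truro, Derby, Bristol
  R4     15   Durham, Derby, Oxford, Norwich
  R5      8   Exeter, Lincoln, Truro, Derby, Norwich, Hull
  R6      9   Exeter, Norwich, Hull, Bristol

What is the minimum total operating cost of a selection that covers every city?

14

R1, R5 cover every city at operating cost 6 + 8 = 14.
Any cover uses at least 2 routes; among all covering selections none totals below 14.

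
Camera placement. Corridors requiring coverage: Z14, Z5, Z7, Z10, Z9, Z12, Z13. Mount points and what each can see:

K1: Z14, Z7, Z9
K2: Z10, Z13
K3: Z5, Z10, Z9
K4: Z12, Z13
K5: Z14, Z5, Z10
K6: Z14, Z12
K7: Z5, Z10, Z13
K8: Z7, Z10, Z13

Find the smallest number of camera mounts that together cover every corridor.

K1, K3, K4 together cover {Z14, Z5, Z7, Z10, Z9, Z12, Z13} — every corridor.
No 2 of the 8 camera mounts cover everything (all 28 pairs fall short), so 3 is minimum.

3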